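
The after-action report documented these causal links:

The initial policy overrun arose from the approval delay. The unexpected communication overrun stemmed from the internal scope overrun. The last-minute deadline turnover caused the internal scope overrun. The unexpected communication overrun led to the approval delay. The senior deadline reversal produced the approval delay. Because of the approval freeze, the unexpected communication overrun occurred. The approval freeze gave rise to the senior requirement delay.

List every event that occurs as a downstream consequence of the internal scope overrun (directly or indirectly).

Direct effects: the unexpected communication overrun.
2 steps out: the approval delay.
3 steps out: the initial policy overrun.
Not reachable from it: the last-minute deadline turnover, the approval freeze, the senior requirement delay, the senior deadline reversal.

the approval delay, the initial policy overrun, the unexpected communication overrun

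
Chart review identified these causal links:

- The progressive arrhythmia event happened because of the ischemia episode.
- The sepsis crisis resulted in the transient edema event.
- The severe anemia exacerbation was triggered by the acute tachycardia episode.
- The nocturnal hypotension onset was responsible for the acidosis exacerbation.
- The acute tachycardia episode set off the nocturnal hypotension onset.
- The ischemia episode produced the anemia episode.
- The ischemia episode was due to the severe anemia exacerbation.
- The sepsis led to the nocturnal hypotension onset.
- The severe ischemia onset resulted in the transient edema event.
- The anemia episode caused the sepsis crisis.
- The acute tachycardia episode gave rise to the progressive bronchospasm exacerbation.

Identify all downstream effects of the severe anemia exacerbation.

Direct effects: the ischemia episode.
2 steps out: the progressive arrhythmia event, the anemia episode.
3 steps out: the sepsis crisis.
4 steps out: the transient edema event.
Not reachable from it: the acute tachycardia episode, the sepsis, the nocturnal hypotension onset, the progressive bronchospasm exacerbation, the acidosis exacerbation, the severe ischemia onset.

the anemia episode, the ischemia episode, the progressive arrhythmia event, the sepsis crisis, the transient edema event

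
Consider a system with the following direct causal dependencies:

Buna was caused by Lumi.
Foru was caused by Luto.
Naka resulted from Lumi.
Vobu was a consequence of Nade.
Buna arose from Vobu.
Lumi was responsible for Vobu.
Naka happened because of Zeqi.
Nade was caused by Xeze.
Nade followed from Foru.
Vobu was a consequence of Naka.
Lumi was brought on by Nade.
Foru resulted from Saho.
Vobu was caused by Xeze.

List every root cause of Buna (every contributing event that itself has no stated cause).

Luto, Saho, Xeze, Zeqi

Tracing upstream from Buna: Buna ← Lumi ← Nade ← Foru ← Luto.
A separate upstream branch: Buna ← Vobu ← Xeze.
A separate upstream branch: Buna ← Lumi ← Nade ← Foru ← Saho.
A separate upstream branch: Buna ← Vobu ← Naka ← Zeqi.
Each of those chain origins has no stated cause.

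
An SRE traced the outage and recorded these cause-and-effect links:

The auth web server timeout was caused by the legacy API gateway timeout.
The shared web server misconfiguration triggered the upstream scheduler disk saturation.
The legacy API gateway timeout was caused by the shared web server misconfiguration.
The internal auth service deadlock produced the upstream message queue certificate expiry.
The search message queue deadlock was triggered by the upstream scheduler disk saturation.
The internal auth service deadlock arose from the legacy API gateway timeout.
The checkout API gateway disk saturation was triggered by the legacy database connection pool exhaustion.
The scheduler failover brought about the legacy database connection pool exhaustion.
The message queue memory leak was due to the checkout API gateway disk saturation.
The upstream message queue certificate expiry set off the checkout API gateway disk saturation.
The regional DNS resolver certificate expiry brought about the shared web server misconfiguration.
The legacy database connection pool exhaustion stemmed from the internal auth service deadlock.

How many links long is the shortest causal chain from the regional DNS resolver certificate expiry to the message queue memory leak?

6

Shortest chain: the regional DNS resolver certificate expiry → the shared web server misconfiguration → the legacy API gateway timeout → the internal auth service deadlock → the legacy database connection pool exhaustion → the checkout API gateway disk saturation → the message queue memory leak.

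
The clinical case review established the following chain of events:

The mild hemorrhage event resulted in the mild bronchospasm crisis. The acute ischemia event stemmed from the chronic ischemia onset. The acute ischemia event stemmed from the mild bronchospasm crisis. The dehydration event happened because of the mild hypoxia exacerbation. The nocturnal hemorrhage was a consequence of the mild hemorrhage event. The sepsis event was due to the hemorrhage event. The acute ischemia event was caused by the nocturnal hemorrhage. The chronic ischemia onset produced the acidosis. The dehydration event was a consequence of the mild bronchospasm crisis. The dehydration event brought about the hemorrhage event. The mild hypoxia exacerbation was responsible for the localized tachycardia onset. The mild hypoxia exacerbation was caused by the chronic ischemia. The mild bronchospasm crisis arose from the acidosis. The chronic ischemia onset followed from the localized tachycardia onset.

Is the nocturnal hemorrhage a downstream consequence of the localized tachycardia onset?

The localized tachycardia onset leads to the chronic ischemia onset, the acidosis, the mild bronchospasm crisis, the dehydration event, the hemorrhage event, the sepsis event, the acute ischemia event; the nocturnal hemorrhage is not among them.

No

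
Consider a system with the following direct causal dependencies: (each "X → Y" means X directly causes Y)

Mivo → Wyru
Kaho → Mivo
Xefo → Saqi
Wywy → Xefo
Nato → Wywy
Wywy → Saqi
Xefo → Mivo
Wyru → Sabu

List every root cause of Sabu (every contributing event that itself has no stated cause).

Tracing upstream from Sabu: Sabu ← Wyru ← Mivo ← Xefo ← Wywy ← Nato.
A separate upstream branch: Sabu ← Wyru ← Mivo ← Kaho.
Each of those chain origins has no stated cause.

Kaho, Nato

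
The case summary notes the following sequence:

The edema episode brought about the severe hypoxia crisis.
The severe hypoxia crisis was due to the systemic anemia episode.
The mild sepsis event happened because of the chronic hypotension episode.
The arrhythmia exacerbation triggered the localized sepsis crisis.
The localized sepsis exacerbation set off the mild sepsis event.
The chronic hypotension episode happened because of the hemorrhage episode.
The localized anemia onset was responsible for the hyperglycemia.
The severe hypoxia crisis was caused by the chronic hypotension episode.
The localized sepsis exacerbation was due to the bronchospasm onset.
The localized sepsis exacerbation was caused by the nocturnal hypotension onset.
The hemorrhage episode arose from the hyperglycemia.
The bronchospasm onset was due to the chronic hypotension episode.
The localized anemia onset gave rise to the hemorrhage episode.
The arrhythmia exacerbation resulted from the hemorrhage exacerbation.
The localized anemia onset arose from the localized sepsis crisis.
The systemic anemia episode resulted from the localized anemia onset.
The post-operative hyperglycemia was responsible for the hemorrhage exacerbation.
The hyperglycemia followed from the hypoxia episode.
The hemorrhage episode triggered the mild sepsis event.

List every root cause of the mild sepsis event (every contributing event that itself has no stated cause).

the hypoxia episode, the nocturnal hypotension onset, the post-operative hyperglycemia

Tracing upstream from the mild sepsis event: the mild sepsis event ← the localized sepsis exacerbation ← the nocturnal hypotension onset.
A separate upstream branch: the mild sepsis event ← the hemorrhage episode ← the localized anemia onset ← the localized sepsis crisis ← the arrhythmia exacerbation ← the hemorrhage exacerbation ← the post-operative hyperglycemia.
A separate upstream branch: the mild sepsis event ← the hemorrhage episode ← the hyperglycemia ← the hypoxia episode.
Each of those chain origins has no stated cause.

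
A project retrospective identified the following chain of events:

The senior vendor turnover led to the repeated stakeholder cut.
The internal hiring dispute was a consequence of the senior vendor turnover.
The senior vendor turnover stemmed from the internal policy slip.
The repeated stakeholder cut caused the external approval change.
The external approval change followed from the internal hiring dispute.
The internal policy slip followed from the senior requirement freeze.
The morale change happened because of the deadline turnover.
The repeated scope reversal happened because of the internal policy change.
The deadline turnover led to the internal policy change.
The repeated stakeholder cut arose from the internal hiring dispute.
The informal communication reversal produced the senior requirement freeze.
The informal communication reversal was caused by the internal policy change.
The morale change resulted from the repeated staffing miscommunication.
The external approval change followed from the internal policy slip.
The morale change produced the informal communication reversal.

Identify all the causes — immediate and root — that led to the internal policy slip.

the deadline turnover, the informal communication reversal, the internal policy change, the morale change, the repeated staffing miscommunication, the senior requirement freeze

Immediate cause of the internal policy slip: the senior requirement freeze.
Further upstream: the deadline turnover, the morale change, the internal policy change, the informal communication reversal, the repeated staffing miscommunication.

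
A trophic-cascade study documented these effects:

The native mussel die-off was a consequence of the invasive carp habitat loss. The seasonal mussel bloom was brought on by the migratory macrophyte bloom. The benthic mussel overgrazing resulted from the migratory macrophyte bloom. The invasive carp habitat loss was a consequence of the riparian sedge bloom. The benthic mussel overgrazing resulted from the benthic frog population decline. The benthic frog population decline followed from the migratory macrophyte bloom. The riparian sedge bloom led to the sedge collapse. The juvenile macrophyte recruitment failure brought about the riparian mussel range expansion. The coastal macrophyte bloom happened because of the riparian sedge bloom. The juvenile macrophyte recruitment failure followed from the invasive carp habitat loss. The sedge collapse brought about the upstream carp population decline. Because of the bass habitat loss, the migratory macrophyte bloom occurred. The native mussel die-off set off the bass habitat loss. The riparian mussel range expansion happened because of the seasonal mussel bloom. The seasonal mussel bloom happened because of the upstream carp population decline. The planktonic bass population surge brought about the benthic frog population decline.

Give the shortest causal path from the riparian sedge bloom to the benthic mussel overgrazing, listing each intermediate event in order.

the riparian sedge bloom → the invasive carp habitat loss
the invasive carp habitat loss → the native mussel die-off
the native mussel die-off → the bass habitat loss
the bass habitat loss → the migratory macrophyte bloom
the migratory macrophyte bloom → the benthic mussel overgrazing
Length: 5 steps.

the riparian sedge bloom → the invasive carp habitat loss → the native mussel die-off → the bass habitat loss → the migratory macrophyte bloom → the benthic mussel overgrazing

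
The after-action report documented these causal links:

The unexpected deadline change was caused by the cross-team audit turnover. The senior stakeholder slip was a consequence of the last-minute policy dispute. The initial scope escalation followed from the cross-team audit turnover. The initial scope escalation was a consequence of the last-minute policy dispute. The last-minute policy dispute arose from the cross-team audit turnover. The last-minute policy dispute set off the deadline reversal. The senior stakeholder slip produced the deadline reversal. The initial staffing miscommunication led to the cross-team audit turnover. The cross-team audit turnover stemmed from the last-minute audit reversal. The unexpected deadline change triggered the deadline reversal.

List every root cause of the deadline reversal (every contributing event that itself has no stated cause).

Tracing upstream from the deadline reversal: the deadline reversal ← the last-minute policy dispute ← the cross-team audit turnover ← the last-minute audit reversal.
A separate upstream branch: the deadline reversal ← the last-minute policy dispute ← the cross-team audit turnover ← the initial staffing miscommunication.
Each of those chain origins has no stated cause.

the initial staffing miscommunication, the last-minute audit reversal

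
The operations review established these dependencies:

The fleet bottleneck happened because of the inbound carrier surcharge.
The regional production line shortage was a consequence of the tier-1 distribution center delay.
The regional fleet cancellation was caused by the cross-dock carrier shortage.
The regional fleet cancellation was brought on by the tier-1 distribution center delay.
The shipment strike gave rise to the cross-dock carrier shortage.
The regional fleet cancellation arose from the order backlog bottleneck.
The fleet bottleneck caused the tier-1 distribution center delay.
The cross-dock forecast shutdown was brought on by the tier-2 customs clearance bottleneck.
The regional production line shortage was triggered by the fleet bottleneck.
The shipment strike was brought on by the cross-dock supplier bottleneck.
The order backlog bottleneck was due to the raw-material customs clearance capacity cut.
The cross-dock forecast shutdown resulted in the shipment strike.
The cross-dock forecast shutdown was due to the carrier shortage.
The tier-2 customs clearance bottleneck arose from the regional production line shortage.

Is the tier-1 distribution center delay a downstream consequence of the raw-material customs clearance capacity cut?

The raw-material customs clearance capacity cut leads to the order backlog bottleneck, the regional fleet cancellation; the tier-1 distribution center delay is not among them.

No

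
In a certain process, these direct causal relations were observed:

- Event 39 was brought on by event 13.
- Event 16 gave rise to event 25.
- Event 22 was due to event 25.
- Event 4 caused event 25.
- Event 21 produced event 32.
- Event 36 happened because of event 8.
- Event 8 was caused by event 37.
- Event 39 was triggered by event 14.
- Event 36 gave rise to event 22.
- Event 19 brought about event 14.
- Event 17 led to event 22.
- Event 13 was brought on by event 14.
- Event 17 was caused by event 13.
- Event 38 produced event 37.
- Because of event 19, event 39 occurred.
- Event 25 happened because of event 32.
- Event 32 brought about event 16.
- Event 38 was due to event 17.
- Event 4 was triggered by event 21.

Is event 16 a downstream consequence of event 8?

No

Event 8 leads to event 36, event 22; event 16 is not among them.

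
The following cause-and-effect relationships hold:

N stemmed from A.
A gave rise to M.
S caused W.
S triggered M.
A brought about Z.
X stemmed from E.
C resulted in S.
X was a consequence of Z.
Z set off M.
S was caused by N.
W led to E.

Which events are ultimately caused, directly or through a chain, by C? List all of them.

Direct effects: S.
2 steps out: W, M.
3 steps out: E.
4 steps out: X.
Not reachable from it: A, N, Z.

E, M, S, W, X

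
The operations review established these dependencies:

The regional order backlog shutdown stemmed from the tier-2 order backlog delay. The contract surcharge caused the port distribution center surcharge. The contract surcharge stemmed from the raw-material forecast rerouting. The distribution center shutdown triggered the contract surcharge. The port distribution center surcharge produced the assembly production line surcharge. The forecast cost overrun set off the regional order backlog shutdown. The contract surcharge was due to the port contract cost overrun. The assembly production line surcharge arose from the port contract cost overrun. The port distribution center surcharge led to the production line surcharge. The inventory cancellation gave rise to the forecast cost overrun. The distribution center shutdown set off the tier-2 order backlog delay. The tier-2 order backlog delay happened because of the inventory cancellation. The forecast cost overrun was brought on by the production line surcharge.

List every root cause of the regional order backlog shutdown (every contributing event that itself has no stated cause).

Tracing upstream from the regional order backlog shutdown: the regional order backlog shutdown ← the forecast cost overrun ← the production line surcharge ← the port distribution center surcharge ← the contract surcharge ← the port contract cost overrun.
A separate upstream branch: the regional order backlog shutdown ← the forecast cost overrun ← the production line surcharge ← the port distribution center surcharge ← the contract surcharge ← the raw-material forecast rerouting.
A separate upstream branch: the regional order backlog shutdown ← the tier-2 order backlog delay ← the distribution center shutdown.
A separate upstream branch: the regional order backlog shutdown ← the tier-2 order backlog delay ← the inventory cancellation.
Each of those chain origins has no stated cause.

the distribution center shutdown, the inventory cancellation, the port contract cost overrun, the raw-material forecast rerouting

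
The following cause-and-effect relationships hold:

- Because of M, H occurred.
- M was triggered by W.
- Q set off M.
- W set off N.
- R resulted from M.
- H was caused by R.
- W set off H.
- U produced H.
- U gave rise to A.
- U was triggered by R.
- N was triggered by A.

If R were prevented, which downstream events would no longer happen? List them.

A, U

Downstream of R: U, H, A, N.
Of those, still caused via another path: H, N.
The remainder have no surviving cause.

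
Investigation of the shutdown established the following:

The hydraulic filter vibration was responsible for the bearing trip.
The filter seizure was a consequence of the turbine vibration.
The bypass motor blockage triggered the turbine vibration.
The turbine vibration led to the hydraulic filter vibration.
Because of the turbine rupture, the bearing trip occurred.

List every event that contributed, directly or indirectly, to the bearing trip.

the bypass motor blockage, the hydraulic filter vibration, the turbine rupture, the turbine vibration

Immediate causes of the bearing trip: the turbine rupture, the hydraulic filter vibration.
Further upstream: the bypass motor blockage, the turbine vibration.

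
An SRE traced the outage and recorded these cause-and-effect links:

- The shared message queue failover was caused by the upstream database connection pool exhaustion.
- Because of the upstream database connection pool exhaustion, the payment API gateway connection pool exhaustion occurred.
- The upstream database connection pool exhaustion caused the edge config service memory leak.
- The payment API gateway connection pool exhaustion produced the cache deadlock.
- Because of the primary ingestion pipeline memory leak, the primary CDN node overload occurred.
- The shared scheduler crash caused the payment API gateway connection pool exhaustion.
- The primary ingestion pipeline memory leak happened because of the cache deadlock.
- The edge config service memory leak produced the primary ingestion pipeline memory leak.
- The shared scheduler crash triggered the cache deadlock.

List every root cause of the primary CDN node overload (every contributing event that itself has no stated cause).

Tracing upstream from the primary CDN node overload: the primary CDN node overload ← the primary ingestion pipeline memory leak ← the edge config service memory leak ← the upstream database connection pool exhaustion.
A separate upstream branch: the primary CDN node overload ← the primary ingestion pipeline memory leak ← the cache deadlock ← the shared scheduler crash.
Each of those chain origins has no stated cause.

the shared scheduler crash, the upstream database connection pool exhaustion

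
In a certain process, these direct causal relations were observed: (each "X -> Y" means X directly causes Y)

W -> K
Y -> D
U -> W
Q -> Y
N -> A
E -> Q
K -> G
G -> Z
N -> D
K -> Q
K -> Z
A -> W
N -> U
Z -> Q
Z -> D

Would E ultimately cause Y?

Yes

There is a causal chain: E → Q → Y.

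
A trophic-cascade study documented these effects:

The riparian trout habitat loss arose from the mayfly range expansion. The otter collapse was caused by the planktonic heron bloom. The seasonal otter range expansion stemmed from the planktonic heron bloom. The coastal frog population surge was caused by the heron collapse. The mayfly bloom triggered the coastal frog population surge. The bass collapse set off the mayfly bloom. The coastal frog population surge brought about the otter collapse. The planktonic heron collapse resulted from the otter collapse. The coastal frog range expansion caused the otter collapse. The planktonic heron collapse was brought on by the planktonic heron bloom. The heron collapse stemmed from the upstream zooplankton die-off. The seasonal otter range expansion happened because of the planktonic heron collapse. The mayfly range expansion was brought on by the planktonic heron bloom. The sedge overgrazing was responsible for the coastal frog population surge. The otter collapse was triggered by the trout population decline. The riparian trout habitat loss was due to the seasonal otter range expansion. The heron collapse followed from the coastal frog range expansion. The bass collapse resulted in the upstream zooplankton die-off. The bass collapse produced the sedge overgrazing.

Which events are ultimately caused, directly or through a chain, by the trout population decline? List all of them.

Direct effects: the otter collapse.
2 steps out: the planktonic heron collapse.
3 steps out: the seasonal otter range expansion.
4 steps out: the riparian trout habitat loss.
Not reachable from it: the coastal frog range expansion, the bass collapse, the upstream zooplankton die-off, the heron collapse, the sedge overgrazing, the mayfly bloom, the coastal frog population surge, the planktonic heron bloom, the mayfly range expansion.

the otter collapse, the planktonic heron collapse, the riparian trout habitat loss, the seasonal otter range expansion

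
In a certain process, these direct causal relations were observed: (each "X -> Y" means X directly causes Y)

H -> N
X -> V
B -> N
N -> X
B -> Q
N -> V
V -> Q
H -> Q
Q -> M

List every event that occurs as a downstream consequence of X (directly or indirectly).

M, Q, V

Direct effects: V.
2 steps out: Q.
3 steps out: M.
Not reachable from it: H, B, N.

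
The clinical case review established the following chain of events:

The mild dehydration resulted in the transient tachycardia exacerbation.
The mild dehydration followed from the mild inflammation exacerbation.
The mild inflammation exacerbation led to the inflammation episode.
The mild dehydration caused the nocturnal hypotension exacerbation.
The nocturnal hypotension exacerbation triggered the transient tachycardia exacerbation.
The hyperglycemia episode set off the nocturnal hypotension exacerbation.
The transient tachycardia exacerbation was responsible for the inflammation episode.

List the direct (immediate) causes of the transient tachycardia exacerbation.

Upstream contributors include the mild inflammation exacerbation, the hyperglycemia episode, but only the mild dehydration, the nocturnal hypotension exacerbation feed directly into the transient tachycardia exacerbation.

the mild dehydration, the nocturnal hypotension exacerbation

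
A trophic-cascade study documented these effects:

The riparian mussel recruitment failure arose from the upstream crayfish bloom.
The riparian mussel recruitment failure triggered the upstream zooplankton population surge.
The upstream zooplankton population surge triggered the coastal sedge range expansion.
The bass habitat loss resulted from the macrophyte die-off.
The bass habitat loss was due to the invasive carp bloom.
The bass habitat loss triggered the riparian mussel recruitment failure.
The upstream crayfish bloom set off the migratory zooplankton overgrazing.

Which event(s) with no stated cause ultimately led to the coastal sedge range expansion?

Tracing upstream from the coastal sedge range expansion: the coastal sedge range expansion ← the upstream zooplankton population surge ← the riparian mussel recruitment failure ← the bass habitat loss ← the macrophyte die-off.
A separate upstream branch: the coastal sedge range expansion ← the upstream zooplankton population surge ← the riparian mussel recruitment failure ← the bass habitat loss ← the invasive carp bloom.
A separate upstream branch: the coastal sedge range expansion ← the upstream zooplankton population surge ← the riparian mussel recruitment failure ← the upstream crayfish bloom.
Each of those chain origins has no stated cause.

the invasive carp bloom, the macrophyte die-off, the upstream crayfish bloom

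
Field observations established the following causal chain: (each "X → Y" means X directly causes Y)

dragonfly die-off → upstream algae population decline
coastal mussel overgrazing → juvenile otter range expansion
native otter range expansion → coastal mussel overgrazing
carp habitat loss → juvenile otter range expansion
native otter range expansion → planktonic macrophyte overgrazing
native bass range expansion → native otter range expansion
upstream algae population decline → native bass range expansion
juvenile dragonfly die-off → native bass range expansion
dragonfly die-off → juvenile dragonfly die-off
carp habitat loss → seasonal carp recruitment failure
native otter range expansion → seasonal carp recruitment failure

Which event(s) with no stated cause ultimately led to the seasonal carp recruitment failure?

the carp habitat loss, the dragonfly die-off

Tracing upstream from the seasonal carp recruitment failure: the seasonal carp recruitment failure ← the native otter range expansion ← the native bass range expansion ← the upstream algae population decline ← the dragonfly die-off.
A separate upstream branch: the seasonal carp recruitment failure ← the carp habitat loss.
Each of those chain origins has no stated cause.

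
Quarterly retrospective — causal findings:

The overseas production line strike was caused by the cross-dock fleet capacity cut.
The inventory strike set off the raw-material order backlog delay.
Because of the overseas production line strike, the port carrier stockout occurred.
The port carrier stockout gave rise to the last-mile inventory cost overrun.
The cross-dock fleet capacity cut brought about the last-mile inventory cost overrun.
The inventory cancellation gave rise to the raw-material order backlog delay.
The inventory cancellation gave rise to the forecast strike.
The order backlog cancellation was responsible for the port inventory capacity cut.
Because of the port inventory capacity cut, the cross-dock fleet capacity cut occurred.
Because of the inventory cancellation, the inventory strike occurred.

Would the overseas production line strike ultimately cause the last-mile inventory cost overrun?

There is a causal chain: the overseas production line strike → the port carrier stockout → the last-mile inventory cost overrun.

Yes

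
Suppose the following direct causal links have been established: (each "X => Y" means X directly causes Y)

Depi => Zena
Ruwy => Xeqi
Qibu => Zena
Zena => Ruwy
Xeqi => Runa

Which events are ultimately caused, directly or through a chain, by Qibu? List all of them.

Direct effects: Zena.
2 steps out: Ruwy.
3 steps out: Xeqi.
4 steps out: Runa.
Not reachable from it: Depi.

Runa, Ruwy, Xeqi, Zena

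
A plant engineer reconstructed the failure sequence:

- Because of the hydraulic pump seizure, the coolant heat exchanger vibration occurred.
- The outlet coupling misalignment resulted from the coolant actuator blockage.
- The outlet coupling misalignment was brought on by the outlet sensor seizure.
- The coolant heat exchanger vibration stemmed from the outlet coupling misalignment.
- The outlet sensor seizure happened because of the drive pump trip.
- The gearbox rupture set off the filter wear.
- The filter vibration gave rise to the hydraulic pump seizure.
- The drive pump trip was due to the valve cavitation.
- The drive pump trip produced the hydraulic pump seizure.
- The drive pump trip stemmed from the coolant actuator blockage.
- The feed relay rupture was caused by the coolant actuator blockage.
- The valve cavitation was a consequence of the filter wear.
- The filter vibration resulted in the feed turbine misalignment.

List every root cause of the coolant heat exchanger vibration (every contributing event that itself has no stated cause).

the coolant actuator blockage, the filter vibration, the gearbox rupture

Tracing upstream from the coolant heat exchanger vibration: the coolant heat exchanger vibration ← the hydraulic pump seizure ← the drive pump trip ← the valve cavitation ← the filter wear ← the gearbox rupture.
A separate upstream branch: the coolant heat exchanger vibration ← the hydraulic pump seizure ← the filter vibration.
A separate upstream branch: the coolant heat exchanger vibration ← the outlet coupling misalignment ← the coolant actuator blockage.
Each of those chain origins has no stated cause.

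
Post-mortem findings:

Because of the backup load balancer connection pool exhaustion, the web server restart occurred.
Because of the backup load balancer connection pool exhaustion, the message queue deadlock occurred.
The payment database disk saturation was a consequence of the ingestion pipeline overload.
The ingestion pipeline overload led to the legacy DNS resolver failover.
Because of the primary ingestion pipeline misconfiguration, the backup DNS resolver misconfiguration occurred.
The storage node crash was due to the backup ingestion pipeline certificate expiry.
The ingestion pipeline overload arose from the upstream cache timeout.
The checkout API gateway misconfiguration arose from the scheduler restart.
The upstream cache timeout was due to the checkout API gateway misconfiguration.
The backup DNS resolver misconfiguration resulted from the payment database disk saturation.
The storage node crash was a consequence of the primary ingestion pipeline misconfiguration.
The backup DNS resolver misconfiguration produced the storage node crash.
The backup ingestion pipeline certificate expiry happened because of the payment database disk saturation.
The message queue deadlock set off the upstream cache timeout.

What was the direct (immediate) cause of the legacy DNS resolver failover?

the ingestion pipeline overload

Upstream contributors include the backup load balancer connection pool exhaustion, the scheduler restart, the message queue deadlock, the checkout API gateway misconfiguration, the upstream cache timeout, but only the ingestion pipeline overload feeds directly into the legacy DNS resolver failover.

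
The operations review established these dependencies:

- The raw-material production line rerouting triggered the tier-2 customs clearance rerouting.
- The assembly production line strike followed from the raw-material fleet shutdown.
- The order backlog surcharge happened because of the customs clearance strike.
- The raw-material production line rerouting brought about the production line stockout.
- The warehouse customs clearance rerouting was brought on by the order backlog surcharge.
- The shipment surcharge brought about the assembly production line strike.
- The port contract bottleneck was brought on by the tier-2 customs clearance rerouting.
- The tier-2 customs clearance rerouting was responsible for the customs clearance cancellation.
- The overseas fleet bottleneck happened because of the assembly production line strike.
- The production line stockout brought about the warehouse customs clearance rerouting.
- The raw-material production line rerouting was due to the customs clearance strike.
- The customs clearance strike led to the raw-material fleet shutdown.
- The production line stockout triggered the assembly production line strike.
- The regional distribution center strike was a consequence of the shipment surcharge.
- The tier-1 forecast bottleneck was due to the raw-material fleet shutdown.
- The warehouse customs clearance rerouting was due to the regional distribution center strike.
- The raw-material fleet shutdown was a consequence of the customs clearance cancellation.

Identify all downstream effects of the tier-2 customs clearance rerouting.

Direct effects: the customs clearance cancellation, the port contract bottleneck.
2 steps out: the raw-material fleet shutdown.
3 steps out: the assembly production line strike, the tier-1 forecast bottleneck.
4 steps out: the overseas fleet bottleneck.
Not reachable from it: the customs clearance strike, the order backlog surcharge, the raw-material production line rerouting, the production line stockout, the shipment surcharge, the regional distribution center strike, the warehouse customs clearance rerouting.

the assembly production line strike, the customs clearance cancellation, the overseas fleet bottleneck, the port contract bottleneck, the raw-material fleet shutdown, the tier-1 forecast bottleneck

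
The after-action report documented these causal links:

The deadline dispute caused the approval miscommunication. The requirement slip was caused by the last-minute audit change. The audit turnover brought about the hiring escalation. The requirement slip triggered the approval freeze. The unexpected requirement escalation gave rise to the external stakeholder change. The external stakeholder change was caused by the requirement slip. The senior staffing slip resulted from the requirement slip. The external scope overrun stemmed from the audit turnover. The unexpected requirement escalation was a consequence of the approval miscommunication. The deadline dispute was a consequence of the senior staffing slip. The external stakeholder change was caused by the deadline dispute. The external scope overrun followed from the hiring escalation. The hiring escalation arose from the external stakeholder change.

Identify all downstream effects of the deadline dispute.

the approval miscommunication, the external scope overrun, the external stakeholder change, the hiring escalation, the unexpected requirement escalation

Direct effects: the approval miscommunication, the external stakeholder change.
2 steps out: the unexpected requirement escalation, the hiring escalation.
3 steps out: the external scope overrun.
Not reachable from it: the last-minute audit change, the requirement slip, the senior staffing slip, the audit turnover, the approval freeze.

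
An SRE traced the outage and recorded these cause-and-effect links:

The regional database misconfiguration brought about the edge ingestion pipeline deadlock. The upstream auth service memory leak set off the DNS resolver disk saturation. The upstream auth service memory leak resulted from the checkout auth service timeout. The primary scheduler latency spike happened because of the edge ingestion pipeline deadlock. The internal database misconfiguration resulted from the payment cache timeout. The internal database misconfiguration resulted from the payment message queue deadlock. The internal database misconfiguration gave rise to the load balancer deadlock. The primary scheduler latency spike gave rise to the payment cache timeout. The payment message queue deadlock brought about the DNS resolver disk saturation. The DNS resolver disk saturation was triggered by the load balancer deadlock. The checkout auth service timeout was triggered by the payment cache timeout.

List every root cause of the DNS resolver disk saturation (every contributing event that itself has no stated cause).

Tracing upstream from the DNS resolver disk saturation: the DNS resolver disk saturation ← the payment message queue deadlock.
A separate upstream branch: the DNS resolver disk saturation ← the upstream auth service memory leak ← the checkout auth service timeout ← the payment cache timeout ← the primary scheduler latency spike ← the edge ingestion pipeline deadlock ← the regional database misconfiguration.
Each of those chain origins has no stated cause.

the payment message queue deadlock, the regional database misconfiguration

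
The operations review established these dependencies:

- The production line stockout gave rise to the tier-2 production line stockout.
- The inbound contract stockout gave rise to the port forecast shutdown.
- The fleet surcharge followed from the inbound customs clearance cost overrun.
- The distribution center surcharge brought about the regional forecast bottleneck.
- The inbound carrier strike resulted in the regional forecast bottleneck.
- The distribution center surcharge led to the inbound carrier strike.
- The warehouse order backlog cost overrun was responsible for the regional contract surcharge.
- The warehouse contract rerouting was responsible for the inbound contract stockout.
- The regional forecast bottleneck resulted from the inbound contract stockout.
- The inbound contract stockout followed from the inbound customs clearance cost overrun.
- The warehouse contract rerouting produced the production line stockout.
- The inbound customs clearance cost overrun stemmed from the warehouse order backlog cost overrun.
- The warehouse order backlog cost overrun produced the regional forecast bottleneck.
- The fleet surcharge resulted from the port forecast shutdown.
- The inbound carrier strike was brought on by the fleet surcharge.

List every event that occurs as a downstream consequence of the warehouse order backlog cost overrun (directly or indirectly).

the fleet surcharge, the inbound carrier strike, the inbound contract stockout, the inbound customs clearance cost overrun, the port forecast shutdown, the regional contract surcharge, the regional forecast bottleneck

Direct effects: the inbound customs clearance cost overrun, the regional contract surcharge, the regional forecast bottleneck.
2 steps out: the inbound contract stockout, the fleet surcharge.
3 steps out: the port forecast shutdown, the inbound carrier strike.
Not reachable from it: the warehouse contract rerouting, the production line stockout, the tier-2 production line stockout, the distribution center surcharge.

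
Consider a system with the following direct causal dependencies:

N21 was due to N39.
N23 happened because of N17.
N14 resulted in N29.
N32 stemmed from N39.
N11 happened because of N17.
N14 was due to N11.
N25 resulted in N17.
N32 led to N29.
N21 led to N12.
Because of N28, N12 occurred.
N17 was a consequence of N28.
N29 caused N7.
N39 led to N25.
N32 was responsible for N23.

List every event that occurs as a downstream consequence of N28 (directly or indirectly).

N11, N12, N14, N17, N23, N29, N7

Direct effects: N17, N12.
2 steps out: N11, N23.
3 steps out: N14.
4 steps out: N29.
5 steps out: N7.
Not reachable from it: N39, N21, N25, N32.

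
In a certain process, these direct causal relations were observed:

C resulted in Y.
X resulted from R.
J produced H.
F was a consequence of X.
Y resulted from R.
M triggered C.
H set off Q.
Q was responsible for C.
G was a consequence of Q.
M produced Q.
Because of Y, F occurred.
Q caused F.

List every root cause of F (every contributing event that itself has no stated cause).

Tracing upstream from F: F ← Q ← H ← J.
A separate upstream branch: F ← Q ← M.
A separate upstream branch: F ← X ← R.
Each of those chain origins has no stated cause.

J, M, R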